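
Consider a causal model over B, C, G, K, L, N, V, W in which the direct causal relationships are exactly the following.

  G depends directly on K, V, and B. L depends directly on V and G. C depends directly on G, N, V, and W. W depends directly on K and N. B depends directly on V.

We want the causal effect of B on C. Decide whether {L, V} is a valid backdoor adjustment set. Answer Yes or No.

Backdoor paths from B to C (paths whose first edge points into B):
  P1: B <- V -> G <- K -> W <- N -> C
  P2: B <- V -> G <- K -> W -> C
  P3: B <- V -> G -> C
  P4: B <- V -> L <- G <- K -> W <- N -> C
  P5: B <- V -> L <- G <- K -> W -> C
  P6: B <- V -> L <- G -> C
  P7: B <- V -> C
Condition 1 (no descendant of B in the set): FAILS — L is a descendant of B.
Condition 2 (every backdoor path blocked by {L, V}):
  P1: blocked at fork node V ∈ conditioning set.
  P2: blocked at fork node V ∈ conditioning set.
  P3: blocked at fork node V ∈ conditioning set.
  P4: blocked at fork node V ∈ conditioning set.
  P5: blocked at fork node V ∈ conditioning set.
  P6: blocked at fork node V ∈ conditioning set.
  P7: blocked at fork node V ∈ conditioning set.
{L, V} does not satisfy the backdoor criterion.

No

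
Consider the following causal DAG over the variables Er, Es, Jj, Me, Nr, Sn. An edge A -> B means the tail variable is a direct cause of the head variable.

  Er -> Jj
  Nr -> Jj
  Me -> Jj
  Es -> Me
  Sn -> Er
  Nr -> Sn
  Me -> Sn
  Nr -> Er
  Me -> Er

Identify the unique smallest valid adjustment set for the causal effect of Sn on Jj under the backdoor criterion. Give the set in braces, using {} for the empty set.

Variables eligible for adjustment (non-descendants of Sn, excluding Sn and Jj): {Es, Me, Nr}.
Backdoor paths from Sn to Jj:
  P1: Sn <- Nr -> Er <- Me -> Jj
  P2: Sn <- Nr -> Er -> Jj
  P3: Sn <- Nr -> Jj
  P4: Sn <- Me -> Er <- Nr -> Jj
  P5: Sn <- Me -> Er -> Jj
  P6: Sn <- Me -> Jj
The empty set is not sufficient: P2 (Sn <- Nr -> Er -> Jj) has no collider blocking it and no conditioned non-collider, so it is open.
Try {Me, Nr}:
  P1: blocked at fork node Nr ∈ conditioning set.
  P2: blocked at fork node Nr ∈ conditioning set.
  P3: blocked at fork node Nr ∈ conditioning set.
  P4: blocked at fork node Me ∈ conditioning set.
  P5: blocked at fork node Me ∈ conditioning set.
  P6: blocked at fork node Me ∈ conditioning set.
{Me, Nr} contains no descendant of Sn and blocks every backdoor path.
Every element of {Me, Nr} is needed (dropping Me leaves P5 open; dropping Nr leaves P2 open), so no proper subset is valid.
Among all size-2 subsets of the eligible variables, only {Me, Nr} blocks every backdoor path, so it is the unique smallest valid adjustment set.

{Me, Nr}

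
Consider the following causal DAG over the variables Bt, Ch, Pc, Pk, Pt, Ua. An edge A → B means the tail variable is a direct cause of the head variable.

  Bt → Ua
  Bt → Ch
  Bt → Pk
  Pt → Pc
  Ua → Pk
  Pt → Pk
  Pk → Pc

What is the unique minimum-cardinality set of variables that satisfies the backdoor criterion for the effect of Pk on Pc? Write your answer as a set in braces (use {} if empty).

Variables eligible for adjustment (non-descendants of Pk, excluding Pk and Pc): {Bt, Ch, Pt, Ua}.
Backdoor paths from Pk to Pc:
  P1: Pk <- Pt -> Pc
The empty set is not sufficient: P1 (Pk <- Pt -> Pc) has no collider blocking it and no conditioned non-collider, so it is open.
Try {Pt}:
  P1: blocked at fork node Pt ∈ conditioning set.
{Pt} contains no descendant of Pk and blocks every backdoor path.
No other singleton works — e.g. {Bt} leaves P1 open — so {Pt} is the unique smallest valid adjustment set.

{Pt}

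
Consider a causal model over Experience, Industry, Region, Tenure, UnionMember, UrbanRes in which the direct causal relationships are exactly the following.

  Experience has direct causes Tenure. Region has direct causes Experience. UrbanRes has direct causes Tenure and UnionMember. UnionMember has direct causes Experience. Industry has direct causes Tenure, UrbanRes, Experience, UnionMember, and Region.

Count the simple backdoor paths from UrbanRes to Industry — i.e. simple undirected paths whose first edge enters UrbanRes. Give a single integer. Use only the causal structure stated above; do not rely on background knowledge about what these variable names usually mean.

A backdoor path from UrbanRes to Industry is any simple undirected path whose first edge points into UrbanRes (i.e. leaves UrbanRes via a parent).
Parents of UrbanRes: {Tenure, UnionMember}.
Enumerating:
  P1: UrbanRes <- Tenure -> Experience -> Region -> Industry
  P2: UrbanRes <- Tenure -> Experience -> UnionMember -> Industry
  P3: UrbanRes <- Tenure -> Experience -> Industry
  P4: UrbanRes <- Tenure -> Industry
  P5: UrbanRes <- UnionMember <- Experience <- Tenure -> Industry
  P6: UrbanRes <- UnionMember <- Experience -> Region -> Industry
  P7: UrbanRes <- UnionMember <- Experience -> Industry
  P8: UrbanRes <- UnionMember -> Industry
That exhausts the simple backdoor paths. Count: 8.

8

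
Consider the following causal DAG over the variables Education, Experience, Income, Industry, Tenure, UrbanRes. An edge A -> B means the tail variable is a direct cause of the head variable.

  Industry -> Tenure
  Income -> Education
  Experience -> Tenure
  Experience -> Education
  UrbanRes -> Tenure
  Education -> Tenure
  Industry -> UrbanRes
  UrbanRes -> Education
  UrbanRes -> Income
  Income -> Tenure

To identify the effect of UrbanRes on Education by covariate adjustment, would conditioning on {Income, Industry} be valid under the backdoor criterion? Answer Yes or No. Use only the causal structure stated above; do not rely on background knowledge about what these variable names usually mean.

Backdoor paths from UrbanRes to Education (paths whose first edge points into UrbanRes):
  P1: UrbanRes <- Industry -> Tenure <- Income -> Education
  P2: UrbanRes <- Industry -> Tenure <- Experience -> Education
  P3: UrbanRes <- Industry -> Tenure <- Education
Condition 1 (no descendant of UrbanRes in the set): FAILS — Income is a descendant of UrbanRes.
Condition 2 (every backdoor path blocked by {Income, Industry}):
  P1: blocked at fork node Industry ∈ conditioning set.
  P2: blocked at fork node Industry ∈ conditioning set.
  P3: blocked at fork node Industry ∈ conditioning set.
{Income, Industry} does not satisfy the backdoor criterion.

No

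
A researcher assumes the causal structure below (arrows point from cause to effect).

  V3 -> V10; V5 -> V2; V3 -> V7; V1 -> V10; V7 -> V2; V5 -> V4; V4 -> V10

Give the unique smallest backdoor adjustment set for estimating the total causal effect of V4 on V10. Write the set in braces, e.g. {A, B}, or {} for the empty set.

Variables eligible for adjustment (non-descendants of V4, excluding V4 and V10): {V1, V2, V3, V5, V7}.
Backdoor paths from V4 to V10:
  P1: V4 <- V5 -> V2 <- V7 <- V3 -> V10
Each backdoor path contains an unconditioned collider, so every path is already blocked with the empty conditioning set:
  P1: blocked at collider V2 (neither it nor any descendant is in the conditioning set).
The empty set is therefore the unique smallest valid set.

{}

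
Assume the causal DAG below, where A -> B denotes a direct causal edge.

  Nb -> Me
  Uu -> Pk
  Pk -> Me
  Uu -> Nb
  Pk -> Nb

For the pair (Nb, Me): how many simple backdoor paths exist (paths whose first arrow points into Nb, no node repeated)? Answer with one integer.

2

A backdoor path from Nb to Me is any simple undirected path whose first edge points into Nb (i.e. leaves Nb via a parent).
Parents of Nb: {Pk, Uu}.
Enumerating:
  P1: Nb <- Uu -> Pk -> Me
  P2: Nb <- Pk -> Me
That exhausts the simple backdoor paths. Count: 2.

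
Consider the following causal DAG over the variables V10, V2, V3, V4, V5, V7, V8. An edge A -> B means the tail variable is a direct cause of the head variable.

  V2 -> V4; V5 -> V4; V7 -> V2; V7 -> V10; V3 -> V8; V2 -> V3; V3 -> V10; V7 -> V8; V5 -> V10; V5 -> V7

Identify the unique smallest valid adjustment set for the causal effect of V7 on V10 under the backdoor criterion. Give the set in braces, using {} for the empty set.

Variables eligible for adjustment (non-descendants of V7, excluding V7 and V10): {V5}.
Backdoor paths from V7 to V10:
  P1: V7 <- V5 -> V4 <- V2 -> V3 -> V10
  P2: V7 <- V5 -> V10
The empty set is not sufficient: P2 (V7 <- V5 -> V10) has no collider blocking it and no conditioned non-collider, so it is open.
Try {V5}:
  P1: blocked at fork node V5 ∈ conditioning set.
  P2: blocked at fork node V5 ∈ conditioning set.
{V5} contains no descendant of V7 and blocks every backdoor path.
{V5} is the unique smallest valid adjustment set.

{V5}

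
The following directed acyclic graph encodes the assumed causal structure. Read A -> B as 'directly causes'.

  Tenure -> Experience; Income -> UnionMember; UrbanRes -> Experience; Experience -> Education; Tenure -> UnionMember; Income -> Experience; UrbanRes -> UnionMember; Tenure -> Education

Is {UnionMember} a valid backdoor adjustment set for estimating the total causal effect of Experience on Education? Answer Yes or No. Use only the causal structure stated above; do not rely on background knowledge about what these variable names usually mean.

No

Backdoor paths from Experience to Education (paths whose first edge points into Experience):
  P1: Experience <- Tenure -> Education
  P2: Experience <- UrbanRes -> UnionMember <- Tenure -> Education
  P3: Experience <- Income -> UnionMember <- Tenure -> Education
Condition 1 (no descendant of Experience in the set): holds — descendants of Experience are {Education}; none are in {UnionMember}.
Condition 2 (every backdoor path blocked by {UnionMember}):
  P1: open — no interior node is in the conditioning set.
  P2: open — collider(s) UnionMember are conditioned on (or have a conditioned descendant) and no non-collider on the path is in the set.
  P3: open — collider(s) UnionMember are conditioned on (or have a conditioned descendant) and no non-collider on the path is in the set.
{UnionMember} does not satisfy the backdoor criterion.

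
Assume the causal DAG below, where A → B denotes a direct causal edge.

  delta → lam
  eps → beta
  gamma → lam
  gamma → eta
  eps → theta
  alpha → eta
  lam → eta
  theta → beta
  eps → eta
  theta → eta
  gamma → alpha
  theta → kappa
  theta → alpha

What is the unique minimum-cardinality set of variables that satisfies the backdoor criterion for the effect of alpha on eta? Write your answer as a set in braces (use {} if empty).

{gamma, theta}

Variables eligible for adjustment (non-descendants of alpha, excluding alpha and eta): {beta, delta, eps, gamma, kappa, lam, theta}.
Backdoor paths from alpha to eta:
  P1: alpha <- theta <- eps -> eta
  P2: alpha <- theta -> beta <- eps -> eta
  P3: alpha <- theta -> eta
  P4: alpha <- gamma -> lam -> eta
  P5: alpha <- gamma -> eta
The empty set is not sufficient: P1 (alpha <- theta <- eps -> eta) has no collider blocking it and no conditioned non-collider, so it is open.
Try {gamma, theta}:
  P1: blocked at chain node theta ∈ conditioning set.
  P2: blocked at fork node theta ∈ conditioning set.
  P3: blocked at fork node theta ∈ conditioning set.
  P4: blocked at fork node gamma ∈ conditioning set.
  P5: blocked at fork node gamma ∈ conditioning set.
{gamma, theta} contains no descendant of alpha and blocks every backdoor path.
Every element of {gamma, theta} is needed (dropping gamma leaves P4 open; dropping theta leaves P1 open), so no proper subset is valid.
Among all size-2 subsets of the eligible variables, only {gamma, theta} blocks every backdoor path, so it is the unique smallest valid adjustment set.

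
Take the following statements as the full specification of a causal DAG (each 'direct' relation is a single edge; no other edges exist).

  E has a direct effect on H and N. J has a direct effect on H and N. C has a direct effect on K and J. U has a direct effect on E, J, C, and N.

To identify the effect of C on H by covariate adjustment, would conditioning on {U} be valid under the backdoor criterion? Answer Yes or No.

Backdoor paths from C to H (paths whose first edge points into C):
  P1: C <- U -> E -> H
  P2: C <- U -> E -> N <- J -> H
  P3: C <- U -> J -> H
  P4: C <- U -> J -> N <- E -> H
  P5: C <- U -> N <- E -> H
  P6: C <- U -> N <- J -> H
Condition 1 (no descendant of C in the set): holds — descendants of C are {H, J, K, N}; none are in {U}.
Condition 2 (every backdoor path blocked by {U}):
  P1: blocked at fork node U ∈ conditioning set.
  P2: blocked at fork node U ∈ conditioning set.
  P3: blocked at fork node U ∈ conditioning set.
  P4: blocked at fork node U ∈ conditioning set.
  P5: blocked at fork node U ∈ conditioning set.
  P6: blocked at fork node U ∈ conditioning set.
{U} satisfies the backdoor criterion.

Yes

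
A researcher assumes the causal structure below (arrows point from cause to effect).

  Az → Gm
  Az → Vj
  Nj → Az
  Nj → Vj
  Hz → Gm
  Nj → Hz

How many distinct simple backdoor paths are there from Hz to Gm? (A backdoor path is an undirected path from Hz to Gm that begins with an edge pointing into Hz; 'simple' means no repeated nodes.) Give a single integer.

A backdoor path from Hz to Gm is any simple undirected path whose first edge points into Hz (i.e. leaves Hz via a parent).
Parents of Hz: {Nj}.
Enumerating:
  P1: Hz <- Nj -> Az -> Gm
  P2: Hz <- Nj -> Vj <- Az -> Gm
That exhausts the simple backdoor paths. Count: 2.

2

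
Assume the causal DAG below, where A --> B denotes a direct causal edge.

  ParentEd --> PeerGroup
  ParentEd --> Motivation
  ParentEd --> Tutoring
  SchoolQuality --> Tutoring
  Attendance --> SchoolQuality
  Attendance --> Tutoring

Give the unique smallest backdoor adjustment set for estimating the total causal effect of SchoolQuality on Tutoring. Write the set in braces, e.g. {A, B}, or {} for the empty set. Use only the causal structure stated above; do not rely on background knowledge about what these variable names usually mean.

{Attendance}

Variables eligible for adjustment (non-descendants of SchoolQuality, excluding SchoolQuality and Tutoring): {Attendance, Motivation, ParentEd, PeerGroup}.
Backdoor paths from SchoolQuality to Tutoring:
  P1: SchoolQuality <- Attendance -> Tutoring
The empty set is not sufficient: P1 (SchoolQuality <- Attendance -> Tutoring) has no collider blocking it and no conditioned non-collider, so it is open.
Try {Attendance}:
  P1: blocked at fork node Attendance ∈ conditioning set.
{Attendance} contains no descendant of SchoolQuality and blocks every backdoor path.
No other singleton works — e.g. {ParentEd} leaves P1 open — so {Attendance} is the unique smallest valid adjustment set.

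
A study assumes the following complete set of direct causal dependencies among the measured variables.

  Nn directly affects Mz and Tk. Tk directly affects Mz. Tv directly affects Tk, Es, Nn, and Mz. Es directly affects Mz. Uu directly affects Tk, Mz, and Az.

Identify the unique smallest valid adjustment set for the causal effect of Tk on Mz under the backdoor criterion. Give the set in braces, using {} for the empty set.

Variables eligible for adjustment (non-descendants of Tk, excluding Tk and Mz): {Az, Es, Nn, Tv, Uu}.
Backdoor paths from Tk to Mz:
  P1: Tk <- Tv -> Es -> Mz
  P2: Tk <- Tv -> Nn -> Mz
  P3: Tk <- Tv -> Mz
  P4: Tk <- Nn <- Tv -> Es -> Mz
  P5: Tk <- Nn <- Tv -> Mz
  P6: Tk <- Nn -> Mz
  P7: Tk <- Uu -> Mz
The empty set is not sufficient: P1 (Tk <- Tv -> Es -> Mz) has no collider blocking it and no conditioned non-collider, so it is open.
Try {Nn, Tv, Uu}:
  P1: blocked at fork node Tv ∈ conditioning set.
  P2: blocked at fork node Tv ∈ conditioning set.
  P3: blocked at fork node Tv ∈ conditioning set.
  P4: blocked at chain node Nn ∈ conditioning set.
  P5: blocked at chain node Nn ∈ conditioning set.
  P6: blocked at fork node Nn ∈ conditioning set.
  P7: blocked at fork node Uu ∈ conditioning set.
{Nn, Tv, Uu} contains no descendant of Tk and blocks every backdoor path.
Every element of {Nn, Tv, Uu} is needed (dropping Nn leaves P6 open; dropping Tv leaves P1 open; dropping Uu leaves P7 open), so no proper subset is valid.
Among all size-3 subsets of the eligible variables, only {Nn, Tv, Uu} blocks every backdoor path, so it is the unique smallest valid adjustment set.

{Nn, Tv, Uu}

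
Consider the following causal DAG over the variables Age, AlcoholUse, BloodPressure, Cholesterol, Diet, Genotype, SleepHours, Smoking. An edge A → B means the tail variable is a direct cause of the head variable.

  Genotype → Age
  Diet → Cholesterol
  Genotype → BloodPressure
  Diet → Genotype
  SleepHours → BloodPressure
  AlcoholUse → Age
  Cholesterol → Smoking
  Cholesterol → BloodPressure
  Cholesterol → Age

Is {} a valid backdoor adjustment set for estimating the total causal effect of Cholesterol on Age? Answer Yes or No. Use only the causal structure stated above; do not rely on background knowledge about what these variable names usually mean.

No

Backdoor paths from Cholesterol to Age (paths whose first edge points into Cholesterol):
  P1: Cholesterol <- Diet -> Genotype -> Age
Condition 1 (no descendant of Cholesterol in the set): holds — descendants of Cholesterol are {Age, BloodPressure, Smoking}; none are in {}.
Condition 2 (every backdoor path blocked by {}):
  P1: open — no interior node is in the conditioning set.
{} does not satisfy the backdoor criterion.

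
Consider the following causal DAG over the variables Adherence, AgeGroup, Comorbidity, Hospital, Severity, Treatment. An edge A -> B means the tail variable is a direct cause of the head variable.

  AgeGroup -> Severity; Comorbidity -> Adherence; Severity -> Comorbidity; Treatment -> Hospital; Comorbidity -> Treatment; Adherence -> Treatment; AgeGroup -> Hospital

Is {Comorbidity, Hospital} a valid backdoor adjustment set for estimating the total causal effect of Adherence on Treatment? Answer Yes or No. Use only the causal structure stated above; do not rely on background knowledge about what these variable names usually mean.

Backdoor paths from Adherence to Treatment (paths whose first edge points into Adherence):
  P1: Adherence <- Comorbidity <- Severity <- AgeGroup -> Hospital <- Treatment
  P2: Adherence <- Comorbidity -> Treatment
Condition 1 (no descendant of Adherence in the set): FAILS — Hospital is a descendant of Adherence.
Condition 2 (every backdoor path blocked by {Comorbidity, Hospital}):
  P1: blocked at chain node Comorbidity ∈ conditioning set.
  P2: blocked at fork node Comorbidity ∈ conditioning set.
{Comorbidity, Hospital} does not satisfy the backdoor criterion.

No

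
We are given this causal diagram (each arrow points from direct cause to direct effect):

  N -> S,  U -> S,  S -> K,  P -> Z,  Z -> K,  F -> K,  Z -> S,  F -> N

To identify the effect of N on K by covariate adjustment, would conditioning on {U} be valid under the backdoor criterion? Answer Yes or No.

Backdoor paths from N to K (paths whose first edge points into N):
  P1: N <- F -> K
Condition 1 (no descendant of N in the set): holds — descendants of N are {K, S}; none are in {U}.
Condition 2 (every backdoor path blocked by {U}):
  P1: open — no interior node is in the conditioning set.
{U} does not satisfy the backdoor criterion.

No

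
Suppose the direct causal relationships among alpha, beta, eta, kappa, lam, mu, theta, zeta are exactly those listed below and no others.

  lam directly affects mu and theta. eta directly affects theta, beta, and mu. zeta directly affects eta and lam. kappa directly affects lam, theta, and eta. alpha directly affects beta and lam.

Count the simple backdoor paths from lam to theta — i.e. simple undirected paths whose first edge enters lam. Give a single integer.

6

A backdoor path from lam to theta is any simple undirected path whose first edge points into lam (i.e. leaves lam via a parent).
Parents of lam: {alpha, kappa, zeta}.
Enumerating:
  P1: lam <- zeta -> eta <- kappa -> theta
  P2: lam <- zeta -> eta -> theta
  P3: lam <- alpha -> beta <- eta <- kappa -> theta
  P4: lam <- alpha -> beta <- eta -> theta
  P5: lam <- kappa -> eta -> theta
  P6: lam <- kappa -> theta
That exhausts the simple backdoor paths. Count: 6.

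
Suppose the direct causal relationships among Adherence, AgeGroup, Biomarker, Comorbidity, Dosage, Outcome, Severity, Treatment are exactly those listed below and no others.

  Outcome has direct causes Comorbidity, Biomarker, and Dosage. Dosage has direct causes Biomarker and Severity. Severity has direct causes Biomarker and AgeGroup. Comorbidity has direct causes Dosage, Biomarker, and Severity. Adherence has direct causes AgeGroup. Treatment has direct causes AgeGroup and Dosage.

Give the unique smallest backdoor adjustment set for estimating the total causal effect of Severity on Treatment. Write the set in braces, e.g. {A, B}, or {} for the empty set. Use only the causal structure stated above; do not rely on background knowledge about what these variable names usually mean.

{AgeGroup, Biomarker}

Variables eligible for adjustment (non-descendants of Severity, excluding Severity and Treatment): {Adherence, AgeGroup, Biomarker}.
Backdoor paths from Severity to Treatment:
  P1: Severity <- AgeGroup -> Treatment
  P2: Severity <- Biomarker -> Dosage -> Treatment
  P3: Severity <- Biomarker -> Comorbidity <- Dosage -> Treatment
  P4: Severity <- Biomarker -> Comorbidity -> Outcome <- Dosage -> Treatment
  P5: Severity <- Biomarker -> Outcome <- Dosage -> Treatment
  P6: Severity <- Biomarker -> Outcome <- Comorbidity <- Dosage -> Treatment
The empty set is not sufficient: P1 (Severity <- AgeGroup -> Treatment) has no collider blocking it and no conditioned non-collider, so it is open.
Try {AgeGroup, Biomarker}:
  P1: blocked at fork node AgeGroup ∈ conditioning set.
  P2: blocked at fork node Biomarker ∈ conditioning set.
  P3: blocked at fork node Biomarker ∈ conditioning set.
  P4: blocked at fork node Biomarker ∈ conditioning set.
  P5: blocked at fork node Biomarker ∈ conditioning set.
  P6: blocked at fork node Biomarker ∈ conditioning set.
{AgeGroup, Biomarker} contains no descendant of Severity and blocks every backdoor path.
Every element of {AgeGroup, Biomarker} is needed (dropping AgeGroup leaves P1 open; dropping Biomarker leaves P2 open), so no proper subset is valid.
Among all size-2 subsets of the eligible variables, only {AgeGroup, Biomarker} blocks every backdoor path, so it is the unique smallest valid adjustment set.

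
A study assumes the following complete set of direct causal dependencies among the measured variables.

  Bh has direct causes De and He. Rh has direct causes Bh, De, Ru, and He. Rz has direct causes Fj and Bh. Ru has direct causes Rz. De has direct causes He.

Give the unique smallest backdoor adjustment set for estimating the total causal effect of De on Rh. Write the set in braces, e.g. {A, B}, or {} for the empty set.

{He}

Variables eligible for adjustment (non-descendants of De, excluding De and Rh): {Fj, He}.
Backdoor paths from De to Rh:
  P1: De <- He -> Bh -> Rz -> Ru -> Rh
  P2: De <- He -> Bh -> Rh
  P3: De <- He -> Rh
The empty set is not sufficient: P1 (De <- He -> Bh -> Rz -> Ru -> Rh) has no collider blocking it and no conditioned non-collider, so it is open.
Try {He}:
  P1: blocked at fork node He ∈ conditioning set.
  P2: blocked at fork node He ∈ conditioning set.
  P3: blocked at fork node He ∈ conditioning set.
{He} contains no descendant of De and blocks every backdoor path.
No other singleton works — e.g. {Fj} leaves P1 open — so {He} is the unique smallest valid adjustment set.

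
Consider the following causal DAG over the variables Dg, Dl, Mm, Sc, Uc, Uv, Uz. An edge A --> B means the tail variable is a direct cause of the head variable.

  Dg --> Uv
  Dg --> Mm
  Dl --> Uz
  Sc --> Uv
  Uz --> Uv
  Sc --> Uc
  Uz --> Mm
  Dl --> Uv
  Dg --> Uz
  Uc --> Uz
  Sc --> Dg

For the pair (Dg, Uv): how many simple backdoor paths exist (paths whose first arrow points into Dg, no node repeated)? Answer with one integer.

A backdoor path from Dg to Uv is any simple undirected path whose first edge points into Dg (i.e. leaves Dg via a parent).
Parents of Dg: {Sc}.
Enumerating:
  P1: Dg <- Sc -> Uc -> Uz <- Dl -> Uv
  P2: Dg <- Sc -> Uc -> Uz -> Uv
  P3: Dg <- Sc -> Uv
That exhausts the simple backdoor paths. Count: 3.

3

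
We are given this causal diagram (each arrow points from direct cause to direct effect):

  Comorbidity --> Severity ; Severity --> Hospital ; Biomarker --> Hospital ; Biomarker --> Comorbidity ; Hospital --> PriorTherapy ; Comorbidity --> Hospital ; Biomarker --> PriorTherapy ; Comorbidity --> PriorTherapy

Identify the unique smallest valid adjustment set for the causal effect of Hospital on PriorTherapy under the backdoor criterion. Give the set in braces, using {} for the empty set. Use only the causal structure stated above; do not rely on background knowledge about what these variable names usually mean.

Variables eligible for adjustment (non-descendants of Hospital, excluding Hospital and PriorTherapy): {Biomarker, Comorbidity, Severity}.
Backdoor paths from Hospital to PriorTherapy:
  P1: Hospital <- Biomarker -> Comorbidity -> PriorTherapy
  P2: Hospital <- Biomarker -> PriorTherapy
  P3: Hospital <- Comorbidity <- Biomarker -> PriorTherapy
  P4: Hospital <- Comorbidity -> PriorTherapy
  P5: Hospital <- Severity <- Comorbidity <- Biomarker -> PriorTherapy
  P6: Hospital <- Severity <- Comorbidity -> PriorTherapy
The empty set is not sufficient: P1 (Hospital <- Biomarker -> Comorbidity -> PriorTherapy) has no collider blocking it and no conditioned non-collider, so it is open.
Try {Biomarker, Comorbidity}:
  P1: blocked at fork node Biomarker ∈ conditioning set.
  P2: blocked at fork node Biomarker ∈ conditioning set.
  P3: blocked at chain node Comorbidity ∈ conditioning set.
  P4: blocked at fork node Comorbidity ∈ conditioning set.
  P5: blocked at chain node Comorbidity ∈ conditioning set.
  P6: blocked at fork node Comorbidity ∈ conditioning set.
{Biomarker, Comorbidity} contains no descendant of Hospital and blocks every backdoor path.
Every element of {Biomarker, Comorbidity} is needed (dropping Biomarker leaves P2 open; dropping Comorbidity leaves P4 open), so no proper subset is valid.
Among all size-2 subsets of the eligible variables, only {Biomarker, Comorbidity} blocks every backdoor path, so it is the unique smallest valid adjustment set.

{Biomarker, Comorbidity}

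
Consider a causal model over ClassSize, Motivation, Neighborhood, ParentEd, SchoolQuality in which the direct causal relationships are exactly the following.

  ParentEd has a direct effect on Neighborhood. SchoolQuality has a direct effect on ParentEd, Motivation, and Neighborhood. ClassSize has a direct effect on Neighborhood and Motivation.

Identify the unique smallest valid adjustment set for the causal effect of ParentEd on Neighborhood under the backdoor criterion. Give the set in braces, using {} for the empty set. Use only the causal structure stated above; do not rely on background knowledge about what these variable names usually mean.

{SchoolQuality}

Variables eligible for adjustment (non-descendants of ParentEd, excluding ParentEd and Neighborhood): {ClassSize, Motivation, SchoolQuality}.
Backdoor paths from ParentEd to Neighborhood:
  P1: ParentEd <- SchoolQuality -> Motivation <- ClassSize -> Neighborhood
  P2: ParentEd <- SchoolQuality -> Neighborhood
The empty set is not sufficient: P2 (ParentEd <- SchoolQuality -> Neighborhood) has no collider blocking it and no conditioned non-collider, so it is open.
Try {SchoolQuality}:
  P1: blocked at fork node SchoolQuality ∈ conditioning set.
  P2: blocked at fork node SchoolQuality ∈ conditioning set.
{SchoolQuality} contains no descendant of ParentEd and blocks every backdoor path.
No other singleton works — e.g. {ClassSize} leaves P2 open — so {SchoolQuality} is the unique smallest valid adjustment set.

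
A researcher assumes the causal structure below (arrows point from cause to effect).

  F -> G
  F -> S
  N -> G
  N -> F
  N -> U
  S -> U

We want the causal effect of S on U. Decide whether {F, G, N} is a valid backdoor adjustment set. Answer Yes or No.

Backdoor paths from S to U (paths whose first edge points into S):
  P1: S <- F <- N -> U
  P2: S <- F -> G <- N -> U
Condition 1 (no descendant of S in the set): holds — descendants of S are {U}; none are in {F, G, N}.
Condition 2 (every backdoor path blocked by {F, G, N}):
  P1: blocked at chain node F ∈ conditioning set.
  P2: blocked at fork node F ∈ conditioning set.
{F, G, N} satisfies the backdoor criterion.

Yes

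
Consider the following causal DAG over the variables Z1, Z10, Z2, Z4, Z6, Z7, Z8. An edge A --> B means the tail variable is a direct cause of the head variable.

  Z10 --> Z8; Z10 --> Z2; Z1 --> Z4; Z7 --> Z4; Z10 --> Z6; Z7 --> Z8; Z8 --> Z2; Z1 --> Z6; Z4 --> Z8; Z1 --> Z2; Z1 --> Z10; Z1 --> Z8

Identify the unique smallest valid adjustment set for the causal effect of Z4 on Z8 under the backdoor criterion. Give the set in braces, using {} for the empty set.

Variables eligible for adjustment (non-descendants of Z4, excluding Z4 and Z8): {Z1, Z10, Z6, Z7}.
Backdoor paths from Z4 to Z8:
  P1: Z4 <- Z1 -> Z10 -> Z8
  P2: Z4 <- Z1 -> Z10 -> Z2 <- Z8
  P3: Z4 <- Z1 -> Z6 <- Z10 -> Z8
  P4: Z4 <- Z1 -> Z6 <- Z10 -> Z2 <- Z8
  P5: Z4 <- Z1 -> Z8
  P6: Z4 <- Z1 -> Z2 <- Z10 -> Z8
  P7: Z4 <- Z1 -> Z2 <- Z8
  P8: Z4 <- Z7 -> Z8
The empty set is not sufficient: P1 (Z4 <- Z1 -> Z10 -> Z8) has no collider blocking it and no conditioned non-collider, so it is open.
Try {Z1, Z7}:
  P1: blocked at fork node Z1 ∈ conditioning set.
  P2: blocked at fork node Z1 ∈ conditioning set.
  P3: blocked at fork node Z1 ∈ conditioning set.
  P4: blocked at fork node Z1 ∈ conditioning set.
  P5: blocked at fork node Z1 ∈ conditioning set.
  P6: blocked at fork node Z1 ∈ conditioning set.
  P7: blocked at fork node Z1 ∈ conditioning set.
  P8: blocked at fork node Z7 ∈ conditioning set.
{Z1, Z7} contains no descendant of Z4 and blocks every backdoor path.
Every element of {Z1, Z7} is needed (dropping Z1 leaves P1 open; dropping Z7 leaves P8 open), so no proper subset is valid.
Among all size-2 subsets of the eligible variables, only {Z1, Z7} blocks every backdoor path, so it is the unique smallest valid adjustment set.

{Z1, Z7}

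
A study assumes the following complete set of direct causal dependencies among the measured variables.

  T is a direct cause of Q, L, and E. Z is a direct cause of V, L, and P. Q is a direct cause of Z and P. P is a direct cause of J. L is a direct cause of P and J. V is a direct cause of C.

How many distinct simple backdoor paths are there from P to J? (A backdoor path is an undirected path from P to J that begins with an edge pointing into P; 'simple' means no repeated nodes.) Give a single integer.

A backdoor path from P to J is any simple undirected path whose first edge points into P (i.e. leaves P via a parent).
Parents of P: {L, Q, Z}.
Enumerating:
  P1: P <- Q <- T -> L -> J
  P2: P <- Q -> Z -> L -> J
  P3: P <- Z <- Q <- T -> L -> J
  P4: P <- Z -> L -> J
  P5: P <- L -> J
That exhausts the simple backdoor paths. Count: 5.

5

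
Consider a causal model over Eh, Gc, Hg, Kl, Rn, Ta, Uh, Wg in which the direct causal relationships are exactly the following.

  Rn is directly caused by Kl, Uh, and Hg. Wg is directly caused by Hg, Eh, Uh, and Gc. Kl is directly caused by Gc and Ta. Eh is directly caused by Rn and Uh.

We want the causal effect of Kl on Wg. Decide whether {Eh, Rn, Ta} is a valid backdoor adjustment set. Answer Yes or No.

Backdoor paths from Kl to Wg (paths whose first edge points into Kl):
  P1: Kl <- Gc -> Wg
Condition 1 (no descendant of Kl in the set): FAILS — Eh and Rn are descendants of Kl.
Condition 2 (every backdoor path blocked by {Eh, Rn, Ta}):
  P1: open — no interior node is in the conditioning set.
{Eh, Rn, Ta} does not satisfy the backdoor criterion.

No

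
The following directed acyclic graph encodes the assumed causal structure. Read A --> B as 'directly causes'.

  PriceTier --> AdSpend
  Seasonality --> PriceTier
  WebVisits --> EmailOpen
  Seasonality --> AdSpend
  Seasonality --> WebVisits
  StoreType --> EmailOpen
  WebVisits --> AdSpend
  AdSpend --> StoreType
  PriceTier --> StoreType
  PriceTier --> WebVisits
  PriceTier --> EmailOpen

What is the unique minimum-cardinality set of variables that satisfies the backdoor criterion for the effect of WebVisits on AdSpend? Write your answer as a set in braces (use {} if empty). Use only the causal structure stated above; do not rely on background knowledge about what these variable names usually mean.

{PriceTier, Seasonality}

Variables eligible for adjustment (non-descendants of WebVisits, excluding WebVisits and AdSpend): {PriceTier, Seasonality}.
Backdoor paths from WebVisits to AdSpend:
  P1: WebVisits <- Seasonality -> PriceTier -> AdSpend
  P2: WebVisits <- Seasonality -> PriceTier -> StoreType <- AdSpend
  P3: WebVisits <- Seasonality -> PriceTier -> EmailOpen <- StoreType <- AdSpend
  P4: WebVisits <- Seasonality -> AdSpend
  P5: WebVisits <- PriceTier <- Seasonality -> AdSpend
  P6: WebVisits <- PriceTier -> AdSpend
  P7: WebVisits <- PriceTier -> StoreType <- AdSpend
  P8: WebVisits <- PriceTier -> EmailOpen <- StoreType <- AdSpend
The empty set is not sufficient: P1 (WebVisits <- Seasonality -> PriceTier -> AdSpend) has no collider blocking it and no conditioned non-collider, so it is open.
Try {PriceTier, Seasonality}:
  P1: blocked at fork node Seasonality ∈ conditioning set.
  P2: blocked at fork node Seasonality ∈ conditioning set.
  P3: blocked at fork node Seasonality ∈ conditioning set.
  P4: blocked at fork node Seasonality ∈ conditioning set.
  P5: blocked at chain node PriceTier ∈ conditioning set.
  P6: blocked at fork node PriceTier ∈ conditioning set.
  P7: blocked at fork node PriceTier ∈ conditioning set.
  P8: blocked at fork node PriceTier ∈ conditioning set.
{PriceTier, Seasonality} contains no descendant of WebVisits and blocks every backdoor path.
Every element of {PriceTier, Seasonality} is needed (dropping PriceTier leaves P6 open; dropping Seasonality leaves P4 open), so no proper subset is valid.
Among all size-2 subsets of the eligible variables, only {PriceTier, Seasonality} blocks every backdoor path, so it is the unique smallest valid adjustment set.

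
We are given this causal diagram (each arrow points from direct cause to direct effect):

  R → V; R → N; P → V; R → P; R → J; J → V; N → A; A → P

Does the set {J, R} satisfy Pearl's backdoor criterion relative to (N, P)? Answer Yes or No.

Yes

Backdoor paths from N to P (paths whose first edge points into N):
  P1: N <- R -> P
  P2: N <- R -> J -> V <- P
  P3: N <- R -> V <- P
Condition 1 (no descendant of N in the set): holds — descendants of N are {A, P, V}; none are in {J, R}.
Condition 2 (every backdoor path blocked by {J, R}):
  P1: blocked at fork node R ∈ conditioning set.
  P2: blocked at fork node R ∈ conditioning set.
  P3: blocked at fork node R ∈ conditioning set.
{J, R} satisfies the backdoor criterion.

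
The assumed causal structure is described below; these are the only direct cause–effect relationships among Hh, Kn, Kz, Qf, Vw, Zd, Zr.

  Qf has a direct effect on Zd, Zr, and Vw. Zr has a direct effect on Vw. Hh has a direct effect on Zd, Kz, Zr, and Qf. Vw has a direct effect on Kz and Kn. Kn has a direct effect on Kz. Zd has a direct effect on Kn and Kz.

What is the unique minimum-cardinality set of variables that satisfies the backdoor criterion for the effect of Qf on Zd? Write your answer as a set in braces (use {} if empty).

Variables eligible for adjustment (non-descendants of Qf, excluding Qf and Zd): {Hh}.
Backdoor paths from Qf to Zd:
  P1: Qf <- Hh -> Zr -> Vw -> Kn <- Zd
  P2: Qf <- Hh -> Zr -> Vw -> Kn -> Kz <- Zd
  P3: Qf <- Hh -> Zr -> Vw -> Kz <- Zd
  P4: Qf <- Hh -> Zr -> Vw -> Kz <- Kn <- Zd
  P5: Qf <- Hh -> Zd
  P6: Qf <- Hh -> Kz <- Vw -> Kn <- Zd
  P7: Qf <- Hh -> Kz <- Zd
  P8: Qf <- Hh -> Kz <- Kn <- Zd
The empty set is not sufficient: P5 (Qf <- Hh -> Zd) has no collider blocking it and no conditioned non-collider, so it is open.
Try {Hh}:
  P1: blocked at fork node Hh ∈ conditioning set.
  P2: blocked at fork node Hh ∈ conditioning set.
  P3: blocked at fork node Hh ∈ conditioning set.
  P4: blocked at fork node Hh ∈ conditioning set.
  P5: blocked at fork node Hh ∈ conditioning set.
  P6: blocked at fork node Hh ∈ conditioning set.
  P7: blocked at fork node Hh ∈ conditioning set.
  P8: blocked at fork node Hh ∈ conditioning set.
{Hh} contains no descendant of Qf and blocks every backdoor path.
{Hh} is the unique smallest valid adjustment set.

{Hh}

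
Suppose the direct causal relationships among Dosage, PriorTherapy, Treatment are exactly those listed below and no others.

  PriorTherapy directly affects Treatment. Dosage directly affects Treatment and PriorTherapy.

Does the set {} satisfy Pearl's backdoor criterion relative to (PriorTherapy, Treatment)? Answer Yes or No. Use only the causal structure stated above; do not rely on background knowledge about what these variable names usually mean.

Backdoor paths from PriorTherapy to Treatment (paths whose first edge points into PriorTherapy):
  P1: PriorTherapy <- Dosage -> Treatment
Condition 1 (no descendant of PriorTherapy in the set): holds — descendants of PriorTherapy are {Treatment}; none are in {}.
Condition 2 (every backdoor path blocked by {}):
  P1: open — no interior node is in the conditioning set.
{} does not satisfy the backdoor criterion.

No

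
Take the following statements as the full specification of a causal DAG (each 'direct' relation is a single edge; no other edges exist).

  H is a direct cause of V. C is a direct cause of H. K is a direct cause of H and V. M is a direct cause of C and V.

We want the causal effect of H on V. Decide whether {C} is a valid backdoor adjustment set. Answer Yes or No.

Backdoor paths from H to V (paths whose first edge points into H):
  P1: H <- K -> V
  P2: H <- C <- M -> V
Condition 1 (no descendant of H in the set): holds — descendants of H are {V}; none are in {C}.
Condition 2 (every backdoor path blocked by {C}):
  P1: open — no interior node is in the conditioning set.
  P2: blocked at chain node C ∈ conditioning set.
{C} does not satisfy the backdoor criterion.

No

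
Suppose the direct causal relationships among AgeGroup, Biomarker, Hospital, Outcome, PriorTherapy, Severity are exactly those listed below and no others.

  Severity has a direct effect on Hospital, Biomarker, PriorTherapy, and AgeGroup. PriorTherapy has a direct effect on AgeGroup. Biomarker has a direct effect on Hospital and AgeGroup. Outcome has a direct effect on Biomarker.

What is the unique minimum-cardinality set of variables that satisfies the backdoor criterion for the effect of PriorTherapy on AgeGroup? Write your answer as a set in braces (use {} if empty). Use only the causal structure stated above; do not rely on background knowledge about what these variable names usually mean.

{Severity}

Variables eligible for adjustment (non-descendants of PriorTherapy, excluding PriorTherapy and AgeGroup): {Biomarker, Hospital, Outcome, Severity}.
Backdoor paths from PriorTherapy to AgeGroup:
  P1: PriorTherapy <- Severity -> Biomarker -> AgeGroup
  P2: PriorTherapy <- Severity -> Hospital <- Biomarker -> AgeGroup
  P3: PriorTherapy <- Severity -> AgeGroup
The empty set is not sufficient: P1 (PriorTherapy <- Severity -> Biomarker -> AgeGroup) has no collider blocking it and no conditioned non-collider, so it is open.
Try {Severity}:
  P1: blocked at fork node Severity ∈ conditioning set.
  P2: blocked at fork node Severity ∈ conditioning set.
  P3: blocked at fork node Severity ∈ conditioning set.
{Severity} contains no descendant of PriorTherapy and blocks every backdoor path.
No other singleton works — e.g. {Outcome} leaves P1 open — so {Severity} is the unique smallest valid adjustment set.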